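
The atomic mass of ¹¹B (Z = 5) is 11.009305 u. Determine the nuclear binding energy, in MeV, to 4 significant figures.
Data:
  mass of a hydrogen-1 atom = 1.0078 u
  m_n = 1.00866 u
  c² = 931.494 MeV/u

76.06 MeV

Total constituent mass: 5 × 1.0078 + 6 × 1.00866 = 11.09096 u
Mass defect Δm = 11.09096 − 11.009305 = 0.081655 u
E_B = 0.081655 × 931.494 = 76.0611 MeV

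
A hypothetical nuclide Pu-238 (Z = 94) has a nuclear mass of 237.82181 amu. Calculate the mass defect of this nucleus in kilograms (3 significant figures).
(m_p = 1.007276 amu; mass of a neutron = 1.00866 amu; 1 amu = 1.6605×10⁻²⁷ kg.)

3.50e-27 kg

Σm = 94·m_p + 144·m_n = 94.683944 + 145.24704 = 239.930984 amu
Mass defect Δm = 239.930984 − 237.82181 = 2.109174 amu
In SI units: 2.109174 amu × 1.6605×10⁻²⁷ kg/amu = 3.5023e-27 kg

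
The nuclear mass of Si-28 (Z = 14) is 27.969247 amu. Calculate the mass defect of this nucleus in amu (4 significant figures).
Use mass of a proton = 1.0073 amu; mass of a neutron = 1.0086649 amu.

0.2543 amu

With 14 protons and 14 neutrons (A = 28):
Mass of separated nucleons = 14(1.0073) + 14(1.0086649) = 14.1022 + 14.1213086 = 28.2235086 amu
The mass defect is 28.2235086 − 27.969247 = 0.2542616 amu.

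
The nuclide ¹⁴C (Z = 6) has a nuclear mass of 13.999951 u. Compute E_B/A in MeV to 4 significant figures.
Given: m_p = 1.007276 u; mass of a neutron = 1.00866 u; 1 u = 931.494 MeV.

With 6 protons and 8 neutrons (A = 14):
Σm = 6·m_p + 8·m_n = 6.043656 + 8.06928 = 14.112936 u
Mass defect Δm = 14.112936 − 13.999951 = 0.112985 u
Converting to energy: 0.112985 u × 931.494 MeV/u = 105.2448 MeV
Per nucleon: 105.2448 / 14 = 7.517 MeV

7.517 MeV/nucleon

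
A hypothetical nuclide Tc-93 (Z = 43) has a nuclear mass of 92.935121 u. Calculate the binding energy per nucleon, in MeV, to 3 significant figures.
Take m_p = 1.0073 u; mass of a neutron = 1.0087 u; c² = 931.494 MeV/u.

8.15 MeV/nucleon

With 43 protons and 50 neutrons (A = 93):
Mass of separated nucleons = 43(1.0073) + 50(1.0087) = 43.3139 + 50.4350 = 93.7489 u
The mass defect is 93.7489 − 92.935121 = 0.813779 u.
E_B = 0.813779 × 931.494 = 758.030 MeV
Per nucleon: 758.030 / 93 = 8.151 MeV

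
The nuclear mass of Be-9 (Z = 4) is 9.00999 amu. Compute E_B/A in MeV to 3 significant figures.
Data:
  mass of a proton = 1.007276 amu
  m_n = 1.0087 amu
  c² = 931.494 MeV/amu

6.48 MeV/nucleon

Z = 4, so N = A − Z = 9 − 4 = 5.
Mass of separated nucleons = 4(1.007276) + 5(1.0087) = 4.029104 + 5.0435 = 9.072604 amu
The mass defect is 9.072604 − 9.00999 = 0.062614 amu.
Converting to energy: 0.062614 amu × 931.494 MeV/amu = 58.3246 MeV
BE/A = 58.3246 MeV / 9 = 6.481 MeV/nucleon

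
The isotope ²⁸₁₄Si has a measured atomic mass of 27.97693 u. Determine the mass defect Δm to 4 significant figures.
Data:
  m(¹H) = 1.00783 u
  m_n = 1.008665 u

0.2540 u

The nucleus contains 14 protons and 28 − 14 = 14 neutrons.
Mass of separated nucleons = 14(1.00783) + 14(1.008665) = 14.10962 + 14.121310 = 28.230930 u
Δm = 28.230930 − 27.97693 = 0.254000 u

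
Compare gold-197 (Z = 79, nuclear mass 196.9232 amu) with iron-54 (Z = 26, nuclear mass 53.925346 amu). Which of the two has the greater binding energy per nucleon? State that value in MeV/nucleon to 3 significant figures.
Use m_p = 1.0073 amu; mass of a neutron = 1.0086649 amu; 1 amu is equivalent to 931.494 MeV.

gold-197: Σm = 79(1.0073) + 118(1.0086649) = 198.5991582 amu; Δm = 1.6759582 amu; E_B = 1561.15 MeV; E_B/A = 7.9246 MeV
iron-54: Σm = 26(1.0073) + 28(1.0086649) = 54.4324172 amu; Δm = 0.5070712 amu; E_B = 472.33 MeV; E_B/A = 8.747 MeV
iron-54 has the higher binding energy per nucleon, so it is the more tightly bound nucleus.

iron-54; 8.75 MeV/nucleon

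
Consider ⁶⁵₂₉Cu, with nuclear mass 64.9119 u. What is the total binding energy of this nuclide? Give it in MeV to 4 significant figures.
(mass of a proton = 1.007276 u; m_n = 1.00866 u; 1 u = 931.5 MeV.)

Mass of separated nucleons = 29(1.007276) + 36(1.00866) = 29.211004 + 36.31176 = 65.522764 u
The mass defect is 65.522764 − 64.9119 = 0.610864 u.
Binding energy = Δm·c² = 0.610864 × 931.5 MeV/u = 569.020 MeV

569.0 MeV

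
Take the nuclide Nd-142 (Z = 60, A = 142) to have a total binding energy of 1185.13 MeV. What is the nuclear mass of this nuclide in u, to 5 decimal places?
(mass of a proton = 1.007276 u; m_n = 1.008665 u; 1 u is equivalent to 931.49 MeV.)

Mass defect = 1185.13 MeV / (931.49 MeV/u) = 1.2722949 u
Constituent mass = 60(1.007276) + 82(1.008665) = 143.147090 u
Nuclear mass = 143.147090 − 1.2722949 = 141.8747951 u ≈ 141.87480 u (to 5 decimal places)

141.87480 u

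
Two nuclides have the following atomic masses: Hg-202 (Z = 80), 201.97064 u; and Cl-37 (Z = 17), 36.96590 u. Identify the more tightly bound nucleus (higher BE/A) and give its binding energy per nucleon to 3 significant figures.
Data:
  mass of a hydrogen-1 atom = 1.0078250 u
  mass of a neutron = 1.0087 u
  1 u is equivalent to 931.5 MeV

Hg-202: Σm = 80(1.0078250) + 122(1.0087) = 203.6874000 u; Δm = 1.7167600 u; E_B = 1599.2 MeV; E_B/A = 7.917 MeV
Cl-37: Σm = 17(1.0078250) + 20(1.0087) = 37.3070250 u; Δm = 0.3411250 u; E_B = 317.76 MeV; E_B/A = 8.588 MeV
Cl-37 has the higher binding energy per nucleon, so it is the more tightly bound nucleus.

Cl-37; 8.59 MeV/nucleon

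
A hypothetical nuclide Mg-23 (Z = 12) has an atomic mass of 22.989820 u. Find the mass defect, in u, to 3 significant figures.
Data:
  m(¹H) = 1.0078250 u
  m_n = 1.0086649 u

0.199 u

Z = 12, so N = A − Z = 23 − 12 = 11.
Mass of separated nucleons = 12(1.0078250) + 11(1.0086649) = 12.0939000 + 11.0953139 = 23.1892139 u
The mass defect is 23.1892139 − 22.989820 = 0.1993939 u.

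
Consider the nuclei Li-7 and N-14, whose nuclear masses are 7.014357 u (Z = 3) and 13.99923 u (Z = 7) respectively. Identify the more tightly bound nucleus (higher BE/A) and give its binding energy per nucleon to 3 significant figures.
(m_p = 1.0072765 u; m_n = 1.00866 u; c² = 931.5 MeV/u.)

Li-7: Σm = 3(1.0072765) + 4(1.00866) = 7.0564695 u; Δm = 0.0421125 u; E_B = 39.228 MeV; E_B/A = 5.604 MeV
N-14: Σm = 7(1.0072765) + 7(1.00866) = 14.1115555 u; Δm = 0.1123255 u; E_B = 104.63 MeV; E_B/A = 7.474 MeV
N-14 has the higher binding energy per nucleon, so it is the more tightly bound nucleus.

N-14; 7.47 MeV/nucleon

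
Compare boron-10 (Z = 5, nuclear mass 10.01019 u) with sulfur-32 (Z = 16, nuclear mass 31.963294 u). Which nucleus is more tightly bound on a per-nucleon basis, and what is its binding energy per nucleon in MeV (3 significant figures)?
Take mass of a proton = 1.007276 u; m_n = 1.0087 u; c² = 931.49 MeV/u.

boron-10: Σm = 5(1.007276) + 5(1.0087) = 10.079880 u; Δm = 0.069690 u; E_B = 64.916 MeV; E_B/A = 6.492 MeV
sulfur-32: Σm = 16(1.007276) + 16(1.0087) = 32.255616 u; Δm = 0.292322 u; E_B = 272.30 MeV; E_B/A = 8.509 MeV
sulfur-32 has the higher binding energy per nucleon, so it is the more tightly bound nucleus.

sulfur-32; 8.51 MeV/nucleon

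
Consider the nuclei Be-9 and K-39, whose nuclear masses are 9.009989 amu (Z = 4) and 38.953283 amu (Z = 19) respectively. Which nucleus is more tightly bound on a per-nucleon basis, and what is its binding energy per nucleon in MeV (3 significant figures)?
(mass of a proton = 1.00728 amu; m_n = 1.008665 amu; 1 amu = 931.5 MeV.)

K-39; 8.56 MeV/nucleon

Be-9: Σm = 4(1.00728) + 5(1.008665) = 9.072445 amu; Δm = 0.062456 amu; E_B = 58.178 MeV; E_B/A = 6.464 MeV
K-39: Σm = 19(1.00728) + 20(1.008665) = 39.311620 amu; Δm = 0.358337 amu; E_B = 333.79 MeV; E_B/A = 8.559 MeV
K-39 has the higher binding energy per nucleon, so it is the more tightly bound nucleus.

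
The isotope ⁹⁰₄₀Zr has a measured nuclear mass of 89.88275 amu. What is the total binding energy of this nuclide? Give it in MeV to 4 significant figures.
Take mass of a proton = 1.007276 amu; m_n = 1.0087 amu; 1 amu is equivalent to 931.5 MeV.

785.5 MeV

Total constituent mass: 40 × 1.007276 + 50 × 1.0087 = 90.726040 amu
The mass defect is 90.726040 − 89.88275 = 0.843290 amu.
E_B = 0.843290 × 931.5 = 785.525 MeV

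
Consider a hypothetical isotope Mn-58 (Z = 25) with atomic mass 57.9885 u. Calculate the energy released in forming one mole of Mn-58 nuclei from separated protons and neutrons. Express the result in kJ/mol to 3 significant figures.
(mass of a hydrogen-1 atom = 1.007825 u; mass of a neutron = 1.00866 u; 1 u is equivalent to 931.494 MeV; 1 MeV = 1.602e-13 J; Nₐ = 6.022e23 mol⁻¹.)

The nucleus contains 25 protons and 58 − 25 = 33 neutrons.
Total constituent mass: 25 × 1.007825 + 33 × 1.00866 = 58.481405 u
Mass defect Δm = 58.481405 − 57.9885 = 0.492905 u
Converting to energy: 0.492905 u × 931.494 MeV/u = 459.138 MeV
Per nucleus in joules: 459.138 MeV × 1.602e-13 J/MeV = 7.3554e-11 J
Per mole: 7.3554e-11 J × 6.022e23 mol⁻¹ = 4.4294e+13 J/mol

4.43e+10 kJ/mol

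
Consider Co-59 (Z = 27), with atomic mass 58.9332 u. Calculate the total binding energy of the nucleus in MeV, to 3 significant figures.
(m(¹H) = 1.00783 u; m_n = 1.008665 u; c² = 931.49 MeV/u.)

Mass of separated nucleons = 27(1.00783) + 32(1.008665) = 27.21141 + 32.277280 = 59.488690 u
Mass defect Δm = 59.488690 − 58.9332 = 0.555490 u
E_B = 0.555490 × 931.49 = 517.433 MeV

517 MeV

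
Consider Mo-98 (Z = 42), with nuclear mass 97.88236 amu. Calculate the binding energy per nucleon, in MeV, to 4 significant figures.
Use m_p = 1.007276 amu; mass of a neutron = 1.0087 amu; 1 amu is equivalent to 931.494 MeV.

Z = 42, so N = A − Z = 98 − 42 = 56.
Total constituent mass: 42 × 1.007276 + 56 × 1.0087 = 98.792792 amu
Δm = 98.792792 − 97.88236 = 0.910432 amu
Converting to energy: 0.910432 amu × 931.494 MeV/amu = 848.062 MeV
Per nucleon: 848.062 / 98 = 8.654 MeV

8.654 MeV/nucleon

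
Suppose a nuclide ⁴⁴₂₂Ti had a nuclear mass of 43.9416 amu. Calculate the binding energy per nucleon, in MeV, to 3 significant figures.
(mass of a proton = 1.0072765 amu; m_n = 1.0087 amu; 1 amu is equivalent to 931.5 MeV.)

With 22 protons and 22 neutrons (A = 44):
Total constituent mass: 22 × 1.0072765 + 22 × 1.0087 = 44.3514830 amu
Δm = 44.3514830 − 43.9416 = 0.4098830 amu
Converting to energy: 0.4098830 amu × 931.5 MeV/amu = 381.806 MeV
Per nucleon: 381.806 / 44 = 8.677 MeV

8.68 MeV/nucleon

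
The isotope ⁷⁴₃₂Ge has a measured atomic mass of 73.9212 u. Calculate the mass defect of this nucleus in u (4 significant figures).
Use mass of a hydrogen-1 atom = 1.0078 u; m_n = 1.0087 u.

0.6938 u

Total constituent mass: 32 × 1.0078 + 42 × 1.0087 = 74.6150 u
Δm = 74.6150 − 73.9212 = 0.6938 u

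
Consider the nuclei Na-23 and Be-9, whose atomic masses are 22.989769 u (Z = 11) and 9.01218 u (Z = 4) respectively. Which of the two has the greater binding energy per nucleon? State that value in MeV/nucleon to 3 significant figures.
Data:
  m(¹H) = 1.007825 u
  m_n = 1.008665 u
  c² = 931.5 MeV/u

Na-23; 8.11 MeV/nucleon

Na-23: Σm = 11(1.007825) + 12(1.008665) = 23.190055 u; Δm = 0.200286 u; E_B = 186.57 MeV; E_B/A = 8.112 MeV
Be-9: Σm = 4(1.007825) + 5(1.008665) = 9.074625 u; Δm = 0.062445 u; E_B = 58.168 MeV; E_B/A = 6.463 MeV
Na-23 has the higher binding energy per nucleon, so it is the more tightly bound nucleus.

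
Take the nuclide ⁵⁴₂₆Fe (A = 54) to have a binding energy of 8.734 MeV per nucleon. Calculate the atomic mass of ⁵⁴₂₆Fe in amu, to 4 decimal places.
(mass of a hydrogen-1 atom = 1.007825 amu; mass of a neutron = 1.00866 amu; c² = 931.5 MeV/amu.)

53.9396 amu

Total binding energy = 54 × 8.734 = 471.636 MeV
Mass defect = 471.636 MeV / (931.5 MeV/amu) = 0.506319 amu
Constituent mass = 26(1.007825) + 28(1.00866) = 54.445930 amu
Atomic mass = 54.445930 − 0.506319 = 53.939611 amu ≈ 53.9396 amu (to 4 decimal places)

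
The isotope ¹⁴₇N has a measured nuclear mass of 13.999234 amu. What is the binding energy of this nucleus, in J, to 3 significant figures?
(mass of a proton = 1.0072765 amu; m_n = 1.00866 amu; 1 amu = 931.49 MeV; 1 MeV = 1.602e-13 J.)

Σm = 7·m_p + 7·m_n = 7.0509355 + 7.06062 = 14.1115555 amu
Δm = 14.1115555 − 13.999234 = 0.1123215 amu
Converting to energy: 0.1123215 amu × 931.49 MeV/amu = 104.626 MeV
In joules: 104.626 MeV × 1.602e-13 J/MeV = 1.6761e-11 J

1.68e-11 J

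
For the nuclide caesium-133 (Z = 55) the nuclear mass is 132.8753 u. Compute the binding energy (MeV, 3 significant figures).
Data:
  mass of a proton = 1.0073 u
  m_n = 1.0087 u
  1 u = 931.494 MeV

1120 MeV

The nucleus contains 55 protons and 133 − 55 = 78 neutrons.
Total constituent mass: 55 × 1.0073 + 78 × 1.0087 = 134.0801 u
Mass defect Δm = 134.0801 − 132.8753 = 1.2048 u
Binding energy = Δm·c² = 1.2048 × 931.494 MeV/u = 1122.26 MeV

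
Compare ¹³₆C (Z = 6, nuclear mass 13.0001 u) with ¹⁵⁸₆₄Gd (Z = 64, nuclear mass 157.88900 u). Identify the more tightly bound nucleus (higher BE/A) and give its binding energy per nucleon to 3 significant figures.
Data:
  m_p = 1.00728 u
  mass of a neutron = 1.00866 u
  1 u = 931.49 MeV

¹³₆C: Σm = 6(1.00728) + 7(1.00866) = 13.10430 u; Δm = 0.10420 u; E_B = 97.061 MeV; E_B/A = 7.466 MeV
¹⁵⁸₆₄Gd: Σm = 64(1.00728) + 94(1.00866) = 159.27996 u; Δm = 1.39096 u; E_B = 1295.67 MeV; E_B/A = 8.200 MeV
¹⁵⁸₆₄Gd has the higher binding energy per nucleon, so it is the more tightly bound nucleus.

¹⁵⁸₆₄Gd; 8.20 MeV/nucleon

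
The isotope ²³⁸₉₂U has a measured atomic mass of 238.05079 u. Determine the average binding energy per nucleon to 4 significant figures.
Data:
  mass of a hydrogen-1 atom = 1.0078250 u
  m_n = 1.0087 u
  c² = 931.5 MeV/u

Total constituent mass: 92 × 1.0078250 + 146 × 1.0087 = 239.9901000 u
Δm = 239.9901000 − 238.05079 = 1.9393100 u
Binding energy = Δm·c² = 1.9393100 × 931.5 MeV/u = 1806.47 MeV
Per nucleon: 1806.47 / 238 = 7.590 MeV

7.590 MeV/nucleon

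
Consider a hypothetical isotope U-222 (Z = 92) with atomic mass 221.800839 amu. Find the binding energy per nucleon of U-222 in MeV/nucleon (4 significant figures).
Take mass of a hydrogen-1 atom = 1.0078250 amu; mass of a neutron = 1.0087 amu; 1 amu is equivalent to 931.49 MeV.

8.602 MeV/nucleon

Σm = 92·m(¹H) + 130·m_n = 92.7199000 + 131.1310 = 223.8509000 amu
Δm = 223.8509000 − 221.800839 = 2.0500610 amu
Binding energy = Δm·c² = 2.0500610 × 931.49 MeV/amu = 1909.61 MeV
BE/A = 1909.61 MeV / 222 = 8.602 MeV/nucleon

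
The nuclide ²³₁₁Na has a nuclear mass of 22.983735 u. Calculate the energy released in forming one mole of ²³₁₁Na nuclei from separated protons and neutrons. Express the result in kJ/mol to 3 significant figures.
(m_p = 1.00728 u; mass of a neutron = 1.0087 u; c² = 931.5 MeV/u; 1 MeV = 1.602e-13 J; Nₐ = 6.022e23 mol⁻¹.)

Mass of separated nucleons = 11(1.00728) + 12(1.0087) = 11.08008 + 12.1044 = 23.18448 u
Δm = 23.18448 − 22.983735 = 0.200745 u
Binding energy = Δm·c² = 0.200745 × 931.5 MeV/u = 186.994 MeV
Per nucleus in joules: 186.994 MeV × 1.602e-13 J/MeV = 2.9956e-11 J
Per mole: 2.9956e-11 J × 6.022e23 mol⁻¹ = 1.8040e+13 J/mol

1.80e+10 kJ/mol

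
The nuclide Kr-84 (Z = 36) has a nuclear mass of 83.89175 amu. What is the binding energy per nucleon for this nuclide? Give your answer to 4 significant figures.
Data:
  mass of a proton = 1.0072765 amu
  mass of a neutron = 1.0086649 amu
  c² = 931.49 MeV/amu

Mass of separated nucleons = 36(1.0072765) + 48(1.0086649) = 36.2619540 + 48.4159152 = 84.6778692 amu
Mass defect Δm = 84.6778692 − 83.89175 = 0.7861192 amu
Converting to energy: 0.7861192 amu × 931.49 MeV/amu = 732.262 MeV
BE/A = 732.262 MeV / 84 = 8.717 MeV/nucleon

8.717 MeV/nucleon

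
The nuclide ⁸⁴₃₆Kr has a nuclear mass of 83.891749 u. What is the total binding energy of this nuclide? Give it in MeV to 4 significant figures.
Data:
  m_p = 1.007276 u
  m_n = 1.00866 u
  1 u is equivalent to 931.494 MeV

Σm = 36·m_p + 48·m_n = 36.261936 + 48.41568 = 84.677616 u
Δm = 84.677616 − 83.891749 = 0.785867 u
Converting to energy: 0.785867 u × 931.494 MeV/u = 732.030 MeV

732.0 MeV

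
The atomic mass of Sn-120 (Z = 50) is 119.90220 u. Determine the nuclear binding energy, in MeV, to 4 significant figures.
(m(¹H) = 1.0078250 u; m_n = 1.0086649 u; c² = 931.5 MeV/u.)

Σm = 50·m(¹H) + 70·m_n = 50.3912500 + 70.6065430 = 120.9977930 u
The mass defect is 120.9977930 − 119.90220 = 1.0955930 u.
E_B = 1.0955930 × 931.5 = 1020.54 MeV

1021 MeV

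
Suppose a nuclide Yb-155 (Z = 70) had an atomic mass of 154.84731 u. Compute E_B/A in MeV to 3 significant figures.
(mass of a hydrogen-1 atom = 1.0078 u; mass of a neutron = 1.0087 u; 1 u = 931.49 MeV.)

The nucleus contains 70 protons and 155 − 70 = 85 neutrons.
Mass of separated nucleons = 70(1.0078) + 85(1.0087) = 70.5460 + 85.7395 = 156.2855 u
Δm = 156.2855 − 154.84731 = 1.43819 u
E_B = 1.43819 × 931.49 = 1339.66 MeV
Per nucleon: 1339.66 / 155 = 8.643 MeV

8.64 MeV/nucleon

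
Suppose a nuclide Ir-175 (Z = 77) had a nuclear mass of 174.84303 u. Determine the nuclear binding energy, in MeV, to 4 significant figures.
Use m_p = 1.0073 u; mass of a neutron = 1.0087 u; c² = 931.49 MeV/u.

1464 MeV

The nucleus contains 77 protons and 175 − 77 = 98 neutrons.
Total constituent mass: 77 × 1.0073 + 98 × 1.0087 = 176.4147 u
Mass defect Δm = 176.4147 − 174.84303 = 1.57167 u
Converting to energy: 1.57167 u × 931.49 MeV/u = 1463.99 MeV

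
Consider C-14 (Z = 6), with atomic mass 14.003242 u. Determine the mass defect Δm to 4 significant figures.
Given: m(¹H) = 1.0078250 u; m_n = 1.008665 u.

Total constituent mass: 6 × 1.0078250 + 8 × 1.008665 = 14.1162700 u
Mass defect Δm = 14.1162700 − 14.003242 = 0.1130280 u

0.1130 u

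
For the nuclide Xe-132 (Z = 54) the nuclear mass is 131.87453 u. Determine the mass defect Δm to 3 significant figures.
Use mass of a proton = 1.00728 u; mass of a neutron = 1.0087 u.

With 54 protons and 78 neutrons (A = 132):
Σm = 54·m_p + 78·m_n = 54.39312 + 78.6786 = 133.07172 u
Mass defect Δm = 133.07172 − 131.87453 = 1.19719 u

1.20 u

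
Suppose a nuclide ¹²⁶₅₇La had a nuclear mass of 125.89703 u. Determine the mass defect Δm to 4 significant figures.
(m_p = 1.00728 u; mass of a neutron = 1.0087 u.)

1.118 u

Total constituent mass: 57 × 1.00728 + 69 × 1.0087 = 127.01526 u
Δm = 127.01526 − 125.89703 = 1.11823 u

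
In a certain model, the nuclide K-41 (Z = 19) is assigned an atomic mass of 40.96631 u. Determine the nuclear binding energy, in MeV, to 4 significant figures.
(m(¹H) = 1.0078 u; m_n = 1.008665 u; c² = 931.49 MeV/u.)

347.0 MeV

Mass of separated nucleons = 19(1.0078) + 22(1.008665) = 19.1482 + 22.190630 = 41.338830 u
Δm = 41.338830 − 40.96631 = 0.372520 u
Binding energy = Δm·c² = 0.372520 × 931.49 MeV/u = 346.999 MeV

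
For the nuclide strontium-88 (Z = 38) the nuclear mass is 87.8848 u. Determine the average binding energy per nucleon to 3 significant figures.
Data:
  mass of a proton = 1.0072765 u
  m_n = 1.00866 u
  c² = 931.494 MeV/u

8.73 MeV/nucleon

Z = 38, so N = A − Z = 88 − 38 = 50.
Total constituent mass: 38 × 1.0072765 + 50 × 1.00866 = 88.7095070 u
Mass defect Δm = 88.7095070 − 87.8848 = 0.8247070 u
E_B = 0.8247070 × 931.494 = 768.210 MeV
Per nucleon: 768.210 / 88 = 8.730 MeV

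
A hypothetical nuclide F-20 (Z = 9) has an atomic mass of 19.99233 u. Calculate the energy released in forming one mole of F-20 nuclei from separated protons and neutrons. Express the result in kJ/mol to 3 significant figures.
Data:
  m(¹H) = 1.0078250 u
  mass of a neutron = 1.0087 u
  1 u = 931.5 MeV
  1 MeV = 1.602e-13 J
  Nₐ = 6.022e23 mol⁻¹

1.56e+10 kJ/mol

Total constituent mass: 9 × 1.0078250 + 11 × 1.0087 = 20.1661250 u
The mass defect is 20.1661250 − 19.99233 = 0.1737950 u.
Converting to energy: 0.1737950 u × 931.5 MeV/u = 161.890 MeV
Per nucleus in joules: 161.890 MeV × 1.602e-13 J/MeV = 2.5935e-11 J
Per mole: 2.5935e-11 J × 6.022e23 mol⁻¹ = 1.5618e+13 J/mol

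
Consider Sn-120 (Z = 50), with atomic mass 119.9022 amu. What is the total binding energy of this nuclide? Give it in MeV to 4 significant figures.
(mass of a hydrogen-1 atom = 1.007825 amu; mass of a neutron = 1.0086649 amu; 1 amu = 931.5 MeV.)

1021 MeV

Mass of separated nucleons = 50(1.007825) + 70(1.0086649) = 50.391250 + 70.6065430 = 120.9977930 amu
Mass defect Δm = 120.9977930 − 119.9022 = 1.0955930 amu
Binding energy = Δm·c² = 1.0955930 × 931.5 MeV/amu = 1020.54 MeV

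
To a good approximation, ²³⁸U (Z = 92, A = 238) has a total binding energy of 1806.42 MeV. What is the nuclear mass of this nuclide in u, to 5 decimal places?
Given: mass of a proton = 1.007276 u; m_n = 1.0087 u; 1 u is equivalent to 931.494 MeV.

Mass defect = 1806.42 MeV / (931.494 MeV/u) = 1.9392718 u
Constituent mass = 92(1.007276) + 146(1.0087) = 239.939592 u
Nuclear mass = 239.939592 − 1.9392718 = 238.0003202 u ≈ 238.00032 u (to 5 decimal places)

238.00032 u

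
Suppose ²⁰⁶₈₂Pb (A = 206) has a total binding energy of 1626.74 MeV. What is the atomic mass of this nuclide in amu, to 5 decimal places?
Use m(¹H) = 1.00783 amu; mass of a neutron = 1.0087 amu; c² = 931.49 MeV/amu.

Mass defect = 1626.74 MeV / (931.49 MeV/amu) = 1.7463848 amu
Constituent mass = 82(1.00783) + 124(1.0087) = 207.72086 amu
Atomic mass = 207.72086 − 1.7463848 = 205.9744752 amu ≈ 205.97448 amu (to 5 decimal places)

205.97448 amu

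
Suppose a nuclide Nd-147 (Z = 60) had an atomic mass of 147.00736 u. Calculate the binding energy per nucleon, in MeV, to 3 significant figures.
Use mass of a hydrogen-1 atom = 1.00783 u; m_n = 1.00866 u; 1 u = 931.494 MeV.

Total constituent mass: 60 × 1.00783 + 87 × 1.00866 = 148.22322 u
The mass defect is 148.22322 − 147.00736 = 1.21586 u.
Converting to energy: 1.21586 u × 931.494 MeV/u = 1132.566 MeV
BE/A = 1132.566 MeV / 147 = 7.7045 MeV/nucleon

7.70 MeV/nucleon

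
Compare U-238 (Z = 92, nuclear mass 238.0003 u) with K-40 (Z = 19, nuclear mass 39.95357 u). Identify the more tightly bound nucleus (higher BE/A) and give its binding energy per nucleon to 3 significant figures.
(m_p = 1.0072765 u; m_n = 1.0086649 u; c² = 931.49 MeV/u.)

K-40; 8.54 MeV/nucleon

U-238: Σm = 92(1.0072765) + 146(1.0086649) = 239.9345134 u; Δm = 1.9342134 u; E_B = 1801.7 MeV; E_B/A = 7.570 MeV
K-40: Σm = 19(1.0072765) + 21(1.0086649) = 40.3202164 u; Δm = 0.3666464 u; E_B = 341.53 MeV; E_B/A = 8.538 MeV
K-40 has the higher binding energy per nucleon, so it is the more tightly bound nucleus.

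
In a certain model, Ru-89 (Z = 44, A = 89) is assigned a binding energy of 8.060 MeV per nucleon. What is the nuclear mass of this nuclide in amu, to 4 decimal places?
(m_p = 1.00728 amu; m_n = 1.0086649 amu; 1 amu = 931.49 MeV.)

88.9401 amu

Total binding energy = 89 × 8.060 = 717.340 MeV
Mass defect = 717.340 MeV / (931.49 MeV/amu) = 0.770100 amu
Constituent mass = 44(1.00728) + 45(1.0086649) = 89.7102405 amu
Nuclear mass = 89.7102405 − 0.770100 = 88.9401405 amu ≈ 88.9401 amu (to 4 decimal places)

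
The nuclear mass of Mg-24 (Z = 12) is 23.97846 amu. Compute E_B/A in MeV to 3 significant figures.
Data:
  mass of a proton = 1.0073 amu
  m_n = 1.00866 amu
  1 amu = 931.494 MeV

Mass of separated nucleons = 12(1.0073) + 12(1.00866) = 12.0876 + 12.10392 = 24.19152 amu
Mass defect Δm = 24.19152 − 23.97846 = 0.21306 amu
E_B = 0.21306 × 931.494 = 198.464 MeV
Dividing by A = 24 gives 8.269 MeV per nucleon.

8.27 MeV/nucleon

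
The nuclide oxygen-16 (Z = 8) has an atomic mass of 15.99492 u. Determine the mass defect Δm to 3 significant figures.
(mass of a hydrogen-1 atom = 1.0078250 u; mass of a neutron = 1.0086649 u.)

Total constituent mass: 8 × 1.0078250 + 8 × 1.0086649 = 16.1319192 u
Mass defect Δm = 16.1319192 − 15.99492 = 0.1369992 u

0.137 u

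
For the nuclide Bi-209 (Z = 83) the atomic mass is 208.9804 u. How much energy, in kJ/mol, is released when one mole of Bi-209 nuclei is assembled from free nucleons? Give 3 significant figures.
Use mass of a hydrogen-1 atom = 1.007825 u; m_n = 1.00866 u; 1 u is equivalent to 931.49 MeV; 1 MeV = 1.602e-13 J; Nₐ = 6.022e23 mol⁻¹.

1.58e+11 kJ/mol

Z = 83, so N = A − Z = 209 − 83 = 126.
Σm = 83·m(¹H) + 126·m_n = 83.649475 + 127.09116 = 210.740635 u
Mass defect Δm = 210.740635 − 208.9804 = 1.760235 u
Converting to energy: 1.760235 u × 931.49 MeV/u = 1639.64 MeV
Per nucleus in joules: 1639.64 MeV × 1.602e-13 J/MeV = 2.6267e-10 J
Per mole: 2.6267e-10 J × 6.022e23 mol⁻¹ = 1.5818e+14 J/mol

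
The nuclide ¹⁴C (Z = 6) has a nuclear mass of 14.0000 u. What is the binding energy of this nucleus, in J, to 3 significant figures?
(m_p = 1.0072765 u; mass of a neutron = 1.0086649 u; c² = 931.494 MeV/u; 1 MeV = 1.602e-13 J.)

Σm = 6·m_p + 8·m_n = 6.0436590 + 8.0693192 = 14.1129782 u
The mass defect is 14.1129782 − 14.0000 = 0.1129782 u.
Converting to energy: 0.1129782 u × 931.494 MeV/u = 105.239 MeV
In joules: 105.239 MeV × 1.602e-13 J/MeV = 1.6859e-11 J

1.69e-11 J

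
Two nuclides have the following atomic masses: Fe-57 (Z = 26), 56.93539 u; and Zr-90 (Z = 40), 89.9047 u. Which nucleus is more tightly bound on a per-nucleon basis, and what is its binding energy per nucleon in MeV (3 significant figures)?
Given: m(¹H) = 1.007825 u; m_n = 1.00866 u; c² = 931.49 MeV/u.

Fe-57; 8.77 MeV/nucleon

Fe-57: Σm = 26(1.007825) + 31(1.00866) = 57.471910 u; Δm = 0.536520 u; E_B = 499.76 MeV; E_B/A = 8.768 MeV
Zr-90: Σm = 40(1.007825) + 50(1.00866) = 90.746000 u; Δm = 0.841300 u; E_B = 783.66 MeV; E_B/A = 8.707 MeV
Fe-57 has the higher binding energy per nucleon, so it is the more tightly bound nucleus.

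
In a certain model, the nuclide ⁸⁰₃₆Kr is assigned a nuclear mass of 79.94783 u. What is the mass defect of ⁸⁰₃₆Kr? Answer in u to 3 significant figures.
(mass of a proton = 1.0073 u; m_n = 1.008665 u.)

0.696 u

Mass of separated nucleons = 36(1.0073) + 44(1.008665) = 36.2628 + 44.381260 = 80.644060 u
The mass defect is 80.644060 − 79.94783 = 0.696230 u.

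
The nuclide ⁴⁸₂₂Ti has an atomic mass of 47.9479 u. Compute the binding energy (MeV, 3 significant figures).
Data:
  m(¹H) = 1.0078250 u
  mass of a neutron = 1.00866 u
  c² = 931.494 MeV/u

419 MeV

Σm = 22·m(¹H) + 26·m_n = 22.1721500 + 26.22516 = 48.3973100 u
Δm = 48.3973100 − 47.9479 = 0.4494100 u
E_B = 0.4494100 × 931.494 = 418.623 MeV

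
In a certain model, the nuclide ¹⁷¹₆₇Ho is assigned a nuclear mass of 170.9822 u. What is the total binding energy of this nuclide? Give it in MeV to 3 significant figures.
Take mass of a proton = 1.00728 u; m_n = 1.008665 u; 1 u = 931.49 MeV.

With 67 protons and 104 neutrons (A = 171):
Total constituent mass: 67 × 1.00728 + 104 × 1.008665 = 172.388920 u
The mass defect is 172.388920 − 170.9822 = 1.406720 u.
E_B = 1.406720 × 931.49 = 1310.35 MeV

1310 MeV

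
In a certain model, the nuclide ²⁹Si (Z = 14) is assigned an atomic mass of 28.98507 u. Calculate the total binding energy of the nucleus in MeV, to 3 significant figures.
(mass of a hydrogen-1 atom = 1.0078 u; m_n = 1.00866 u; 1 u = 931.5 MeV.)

With 14 protons and 15 neutrons (A = 29):
Σm = 14·m(¹H) + 15·m_n = 14.1092 + 15.12990 = 29.23910 u
Δm = 29.23910 − 28.98507 = 0.25403 u
Binding energy = Δm·c² = 0.25403 × 931.5 MeV/u = 236.629 MeV

237 MeV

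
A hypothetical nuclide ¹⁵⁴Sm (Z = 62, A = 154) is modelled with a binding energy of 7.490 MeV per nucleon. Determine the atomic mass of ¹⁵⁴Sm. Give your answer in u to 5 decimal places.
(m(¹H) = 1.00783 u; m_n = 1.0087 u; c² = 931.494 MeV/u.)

Total binding energy = 154 × 7.490 = 1153.460 MeV
Mass defect = 1153.460 MeV / (931.494 MeV/u) = 1.2382903 u
Constituent mass = 62(1.00783) + 92(1.0087) = 155.28586 u
Atomic mass = 155.28586 − 1.2382903 = 154.0475697 u ≈ 154.04757 u (to 5 decimal places)

154.04757 u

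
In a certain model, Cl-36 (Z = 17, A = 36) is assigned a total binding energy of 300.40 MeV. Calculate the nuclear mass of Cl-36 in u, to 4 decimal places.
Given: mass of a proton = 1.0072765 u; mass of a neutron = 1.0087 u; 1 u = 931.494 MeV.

35.9665 u

Mass defect = 300.40 MeV / (931.494 MeV/u) = 0.322493 u
Constituent mass = 17(1.0072765) + 19(1.0087) = 36.2890005 u
Nuclear mass = 36.2890005 − 0.322493 = 35.9665075 u ≈ 35.9665 u (to 4 decimal places)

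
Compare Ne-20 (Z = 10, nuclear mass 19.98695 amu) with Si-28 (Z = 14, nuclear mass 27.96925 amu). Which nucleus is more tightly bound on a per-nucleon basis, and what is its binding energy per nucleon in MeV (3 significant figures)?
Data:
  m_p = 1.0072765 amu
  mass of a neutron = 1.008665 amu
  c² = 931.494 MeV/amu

Ne-20: Σm = 10(1.0072765) + 10(1.008665) = 20.1594150 amu; Δm = 0.1724650 amu; E_B = 160.65 MeV; E_B/A = 8.033 MeV
Si-28: Σm = 14(1.0072765) + 14(1.008665) = 28.2231810 amu; Δm = 0.2539310 amu; E_B = 236.54 MeV; E_B/A = 8.448 MeV
Si-28 has the higher binding energy per nucleon, so it is the more tightly bound nucleus.

Si-28; 8.45 MeV/nucleon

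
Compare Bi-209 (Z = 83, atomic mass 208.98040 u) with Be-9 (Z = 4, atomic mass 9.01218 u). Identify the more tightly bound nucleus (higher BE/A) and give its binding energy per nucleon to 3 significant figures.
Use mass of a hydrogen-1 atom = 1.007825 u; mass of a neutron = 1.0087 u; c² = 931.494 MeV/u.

Bi-209; 7.87 MeV/nucleon

Bi-209: Σm = 83(1.007825) + 126(1.0087) = 210.745675 u; Δm = 1.765275 u; E_B = 1644.34 MeV; E_B/A = 7.868 MeV
Be-9: Σm = 4(1.007825) + 5(1.0087) = 9.074800 u; Δm = 0.062620 u; E_B = 58.330 MeV; E_B/A = 6.481 MeV
Bi-209 has the higher binding energy per nucleon, so it is the more tightly bound nucleus.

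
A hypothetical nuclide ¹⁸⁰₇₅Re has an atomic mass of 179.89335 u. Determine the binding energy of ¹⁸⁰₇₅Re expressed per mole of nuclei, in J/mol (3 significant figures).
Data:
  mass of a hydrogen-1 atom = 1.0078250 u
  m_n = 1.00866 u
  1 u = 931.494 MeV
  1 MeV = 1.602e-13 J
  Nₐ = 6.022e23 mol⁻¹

1.44e+14 J/mol

Σm = 75·m(¹H) + 105·m_n = 75.5868750 + 105.90930 = 181.4961750 u
The mass defect is 181.4961750 − 179.89335 = 1.6028250 u.
Converting to energy: 1.6028250 u × 931.494 MeV/u = 1493.02 MeV
Per nucleus in joules: 1493.02 MeV × 1.602e-13 J/MeV = 2.3918e-10 J
Per mole: 2.3918e-10 J × 6.022e23 mol⁻¹ = 1.4403e+14 J/mol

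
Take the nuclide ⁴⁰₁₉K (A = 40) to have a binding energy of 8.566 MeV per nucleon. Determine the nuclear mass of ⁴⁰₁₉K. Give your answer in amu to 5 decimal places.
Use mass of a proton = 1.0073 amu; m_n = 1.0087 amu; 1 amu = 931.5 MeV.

Total binding energy = 40 × 8.566 = 342.640 MeV
Mass defect = 342.640 MeV / (931.5 MeV/amu) = 0.3678368 amu
Constituent mass = 19(1.0073) + 21(1.0087) = 40.3214 amu
Nuclear mass = 40.3214 − 0.3678368 = 39.9535632 amu ≈ 39.95356 amu (to 5 decimal places)

39.95356 amu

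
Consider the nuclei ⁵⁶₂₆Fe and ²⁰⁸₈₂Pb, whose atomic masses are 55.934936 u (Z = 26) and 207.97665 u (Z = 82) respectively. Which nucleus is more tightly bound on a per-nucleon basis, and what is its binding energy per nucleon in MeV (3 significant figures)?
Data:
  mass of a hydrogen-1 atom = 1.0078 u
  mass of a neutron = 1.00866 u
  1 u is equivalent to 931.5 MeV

⁵⁶₂₆Fe; 8.78 MeV/nucleon

⁵⁶₂₆Fe: Σm = 26(1.0078) + 30(1.00866) = 56.46260 u; Δm = 0.527664 u; E_B = 491.52 MeV; E_B/A = 8.777 MeV
²⁰⁸₈₂Pb: Σm = 82(1.0078) + 126(1.00866) = 209.73076 u; Δm = 1.75411 u; E_B = 1634.0 MeV; E_B/A = 7.856 MeV
⁵⁶₂₆Fe has the higher binding energy per nucleon, so it is the more tightly bound nucleus.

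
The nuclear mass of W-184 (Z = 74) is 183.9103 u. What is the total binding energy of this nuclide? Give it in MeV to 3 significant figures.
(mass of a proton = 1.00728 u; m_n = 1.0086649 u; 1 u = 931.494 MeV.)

1470 MeV

Z = 74, so N = A − Z = 184 − 74 = 110.
Σm = 74·m_p + 110·m_n = 74.53872 + 110.9531390 = 185.4918590 u
Mass defect Δm = 185.4918590 − 183.9103 = 1.5815590 u
E_B = 1.5815590 × 931.494 = 1473.21 MeV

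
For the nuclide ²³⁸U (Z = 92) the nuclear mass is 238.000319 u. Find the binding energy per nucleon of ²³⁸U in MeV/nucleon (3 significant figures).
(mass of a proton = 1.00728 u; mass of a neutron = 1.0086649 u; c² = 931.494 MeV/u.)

7.57 MeV/nucleon

With 92 protons and 146 neutrons (A = 238):
Total constituent mass: 92 × 1.00728 + 146 × 1.0086649 = 239.9348354 u
Δm = 239.9348354 − 238.000319 = 1.9345164 u
E_B = 1.9345164 × 931.494 = 1801.99 MeV
Dividing by A = 238 gives 7.571 MeV per nucleon.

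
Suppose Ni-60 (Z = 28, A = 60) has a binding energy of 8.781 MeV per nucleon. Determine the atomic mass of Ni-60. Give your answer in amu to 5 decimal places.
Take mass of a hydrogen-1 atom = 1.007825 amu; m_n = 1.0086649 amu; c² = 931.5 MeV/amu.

Total binding energy = 60 × 8.781 = 526.860 MeV
Mass defect = 526.860 MeV / (931.5 MeV/amu) = 0.5656039 amu
Constituent mass = 28(1.007825) + 32(1.0086649) = 60.4963768 amu
Atomic mass = 60.4963768 − 0.5656039 = 59.9307729 amu ≈ 59.93077 amu (to 5 decimal places)

59.93077 amu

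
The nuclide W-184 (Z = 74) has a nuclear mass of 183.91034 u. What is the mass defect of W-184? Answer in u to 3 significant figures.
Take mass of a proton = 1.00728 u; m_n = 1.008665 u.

Σm = 74·m_p + 110·m_n = 74.53872 + 110.953150 = 185.491870 u
The mass defect is 185.491870 − 183.91034 = 1.581530 u.

1.58 u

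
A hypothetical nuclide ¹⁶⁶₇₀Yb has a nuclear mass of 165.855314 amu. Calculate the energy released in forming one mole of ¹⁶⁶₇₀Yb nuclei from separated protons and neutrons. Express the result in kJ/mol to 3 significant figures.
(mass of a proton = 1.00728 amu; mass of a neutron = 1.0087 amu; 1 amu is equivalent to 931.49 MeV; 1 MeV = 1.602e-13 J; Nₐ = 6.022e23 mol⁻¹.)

The nucleus contains 70 protons and 166 − 70 = 96 neutrons.
Σm = 70·m_p + 96·m_n = 70.50960 + 96.8352 = 167.34480 amu
Δm = 167.34480 − 165.855314 = 1.489486 amu
Converting to energy: 1.489486 amu × 931.49 MeV/amu = 1387.44 MeV
Per nucleus in joules: 1387.44 MeV × 1.602e-13 J/MeV = 2.2227e-10 J
Per mole: 2.2227e-10 J × 6.022e23 mol⁻¹ = 1.3385e+14 J/mol

1.34e+11 kJ/mol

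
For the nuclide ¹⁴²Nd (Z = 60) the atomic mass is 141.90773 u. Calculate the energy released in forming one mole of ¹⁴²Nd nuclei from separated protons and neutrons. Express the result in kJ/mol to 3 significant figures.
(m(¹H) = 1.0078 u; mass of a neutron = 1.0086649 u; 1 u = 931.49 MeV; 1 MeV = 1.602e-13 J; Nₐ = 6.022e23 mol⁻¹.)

1.14e+11 kJ/mol

The nucleus contains 60 protons and 142 − 60 = 82 neutrons.
Σm = 60·m(¹H) + 82·m_n = 60.4680 + 82.7105218 = 143.1785218 u
The mass defect is 143.1785218 − 141.90773 = 1.2707918 u.
Binding energy = Δm·c² = 1.2707918 × 931.49 MeV/u = 1183.73 MeV
Per nucleus in joules: 1183.73 MeV × 1.602e-13 J/MeV = 1.8963e-10 J
Per mole: 1.8963e-10 J × 6.022e23 mol⁻¹ = 1.1420e+14 J/mol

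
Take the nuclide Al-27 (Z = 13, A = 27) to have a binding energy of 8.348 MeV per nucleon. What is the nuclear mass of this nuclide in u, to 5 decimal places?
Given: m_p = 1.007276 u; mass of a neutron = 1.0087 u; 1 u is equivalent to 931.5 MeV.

Total binding energy = 27 × 8.348 = 225.396 MeV
Mass defect = 225.396 MeV / (931.5 MeV/u) = 0.2419710 u
Constituent mass = 13(1.007276) + 14(1.0087) = 27.216388 u
Nuclear mass = 27.216388 − 0.2419710 = 26.9744170 u ≈ 26.97442 u (to 5 decimal places)

26.97442 u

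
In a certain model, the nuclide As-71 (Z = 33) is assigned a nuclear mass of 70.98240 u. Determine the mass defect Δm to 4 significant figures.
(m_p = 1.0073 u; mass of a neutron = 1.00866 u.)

0.5876 u

The nucleus contains 33 protons and 71 − 33 = 38 neutrons.
Σm = 33·m_p + 38·m_n = 33.2409 + 38.32908 = 71.56998 u
Mass defect Δm = 71.56998 − 70.98240 = 0.58758 u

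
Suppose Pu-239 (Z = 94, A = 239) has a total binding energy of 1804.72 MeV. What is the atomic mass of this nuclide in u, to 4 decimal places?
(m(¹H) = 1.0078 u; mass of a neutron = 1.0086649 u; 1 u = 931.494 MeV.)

239.0522 u

Mass defect = 1804.72 MeV / (931.494 MeV/u) = 1.937447 u
Constituent mass = 94(1.0078) + 145(1.0086649) = 240.9896105 u
Atomic mass = 240.9896105 − 1.937447 = 239.0521635 u ≈ 239.0522 u (to 4 decimal places)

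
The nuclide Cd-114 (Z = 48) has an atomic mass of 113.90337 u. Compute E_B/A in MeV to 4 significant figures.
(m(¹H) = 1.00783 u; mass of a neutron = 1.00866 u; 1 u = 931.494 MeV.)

8.531 MeV/nucleon

Z = 48, so N = A − Z = 114 − 48 = 66.
Σm = 48·m(¹H) + 66·m_n = 48.37584 + 66.57156 = 114.94740 u
Δm = 114.94740 − 113.90337 = 1.04403 u
Converting to energy: 1.04403 u × 931.494 MeV/u = 972.508 MeV
Dividing by A = 114 gives 8.531 MeV per nucleon.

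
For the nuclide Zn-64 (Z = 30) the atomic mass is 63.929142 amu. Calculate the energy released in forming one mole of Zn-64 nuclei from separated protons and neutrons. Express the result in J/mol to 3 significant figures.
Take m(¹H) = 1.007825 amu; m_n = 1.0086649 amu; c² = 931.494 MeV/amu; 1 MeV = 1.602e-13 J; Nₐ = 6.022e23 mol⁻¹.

Σm = 30·m(¹H) + 34·m_n = 30.234750 + 34.2946066 = 64.5293566 amu
The mass defect is 64.5293566 − 63.929142 = 0.6002146 amu.
Converting to energy: 0.6002146 amu × 931.494 MeV/amu = 559.096 MeV
Per nucleus in joules: 559.096 MeV × 1.602e-13 J/MeV = 8.9567e-11 J
Per mole: 8.9567e-11 J × 6.022e23 mol⁻¹ = 5.3937e+13 J/mol

5.39e+13 J/mol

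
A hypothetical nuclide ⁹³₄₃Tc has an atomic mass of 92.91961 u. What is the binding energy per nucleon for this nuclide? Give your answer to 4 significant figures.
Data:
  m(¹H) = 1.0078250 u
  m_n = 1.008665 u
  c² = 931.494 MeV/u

8.515 MeV/nucleon

With 43 protons and 50 neutrons (A = 93):
Total constituent mass: 43 × 1.0078250 + 50 × 1.008665 = 93.7697250 u
Mass defect Δm = 93.7697250 − 92.91961 = 0.8501150 u
Converting to energy: 0.8501150 u × 931.494 MeV/u = 791.877 MeV
Per nucleon: 791.877 / 93 = 8.515 MeV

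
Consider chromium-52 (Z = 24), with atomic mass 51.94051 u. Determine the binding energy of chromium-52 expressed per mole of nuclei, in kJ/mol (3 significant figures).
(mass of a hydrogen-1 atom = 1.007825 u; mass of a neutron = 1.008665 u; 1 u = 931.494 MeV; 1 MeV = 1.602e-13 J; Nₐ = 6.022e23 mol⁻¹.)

The nucleus contains 24 protons and 52 − 24 = 28 neutrons.
Σm = 24·m(¹H) + 28·m_n = 24.187800 + 28.242620 = 52.430420 u
Mass defect Δm = 52.430420 − 51.94051 = 0.489910 u
E_B = 0.489910 × 931.494 = 456.348 MeV
Per nucleus in joules: 456.348 MeV × 1.602e-13 J/MeV = 7.3107e-11 J
Per mole: 7.3107e-11 J × 6.022e23 mol⁻¹ = 4.4025e+13 J/mol

4.40e+10 kJ/mol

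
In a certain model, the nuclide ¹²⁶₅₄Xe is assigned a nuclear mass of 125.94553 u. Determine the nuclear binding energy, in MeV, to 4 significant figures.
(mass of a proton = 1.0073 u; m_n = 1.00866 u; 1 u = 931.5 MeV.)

998.7 MeV

Σm = 54·m_p + 72·m_n = 54.3942 + 72.62352 = 127.01772 u
Mass defect Δm = 127.01772 − 125.94553 = 1.07219 u
E_B = 1.07219 × 931.5 = 998.745 MeV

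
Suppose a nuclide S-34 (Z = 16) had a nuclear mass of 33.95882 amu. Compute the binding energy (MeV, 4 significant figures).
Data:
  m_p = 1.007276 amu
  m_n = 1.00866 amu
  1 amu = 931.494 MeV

Mass of separated nucleons = 16(1.007276) + 18(1.00866) = 16.116416 + 18.15588 = 34.272296 amu
The mass defect is 34.272296 − 33.95882 = 0.313476 amu.
E_B = 0.313476 × 931.494 = 292.001 MeV

292.0 MeV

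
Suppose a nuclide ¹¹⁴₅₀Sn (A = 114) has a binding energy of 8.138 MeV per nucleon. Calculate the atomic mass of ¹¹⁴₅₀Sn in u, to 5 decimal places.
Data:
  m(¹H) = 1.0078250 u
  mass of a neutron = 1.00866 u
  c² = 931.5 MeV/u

113.94954 u

Total binding energy = 114 × 8.138 = 927.732 MeV
Mass defect = 927.732 MeV / (931.5 MeV/u) = 0.9959549 u
Constituent mass = 50(1.0078250) + 64(1.00866) = 114.9454900 u
Atomic mass = 114.9454900 − 0.9959549 = 113.9495351 u ≈ 113.94954 u (to 5 decimal places)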